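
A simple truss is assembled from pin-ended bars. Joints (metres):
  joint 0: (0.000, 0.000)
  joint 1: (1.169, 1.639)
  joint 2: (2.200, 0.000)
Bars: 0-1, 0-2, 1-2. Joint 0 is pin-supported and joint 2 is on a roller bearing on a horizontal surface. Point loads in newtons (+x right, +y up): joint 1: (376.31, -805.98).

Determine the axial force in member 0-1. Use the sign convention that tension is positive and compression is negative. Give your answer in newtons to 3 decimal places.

N=3 nodes, M=3 members, R=3 reactions → 2N=6, M+R=6
member 0 (0-1): L=2.0132, (cx,cy)=(0.5807,0.8141)
member 1 (0-2): L=2.2000, (cx,cy)=(1.0000,0.0000)
member 2 (1-2): L=1.9363, (cx,cy)=(0.5325,-0.8465)
solve A·x = −loads:
  F[0-1] = -119.5876 N (compression)
  F[0-2] = +445.7514 N (tension)
  F[1-2] = -837.1594 N (compression)
  Rx@0 = -376.3100 N
  Ry@0 = +97.3606 N
  Ry@2 = +708.6194 N

-119.588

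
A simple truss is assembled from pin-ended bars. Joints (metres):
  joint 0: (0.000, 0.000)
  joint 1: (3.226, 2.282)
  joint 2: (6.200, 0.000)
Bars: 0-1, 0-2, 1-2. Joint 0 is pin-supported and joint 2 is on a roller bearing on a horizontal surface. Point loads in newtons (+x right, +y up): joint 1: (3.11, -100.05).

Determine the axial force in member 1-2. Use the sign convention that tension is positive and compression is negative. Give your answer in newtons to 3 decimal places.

N=3 nodes, M=3 members, R=3 reactions → 2N=6, M+R=6
member 0 (0-1): L=3.9515, (cx,cy)=(0.8164,0.5775)
member 1 (0-2): L=6.2000, (cx,cy)=(1.0000,0.0000)
member 2 (1-2): L=3.7486, (cx,cy)=(0.7934,-0.6088)
solve A·x = −loads:
  F[0-1] = -81.1208 N (compression)
  F[0-2] = +69.3364 N (tension)
  F[1-2] = -87.3961 N (compression)
  Rx@0 = -3.1100 N
  Ry@0 = +46.8470 N
  Ry@2 = +53.2030 N

-87.396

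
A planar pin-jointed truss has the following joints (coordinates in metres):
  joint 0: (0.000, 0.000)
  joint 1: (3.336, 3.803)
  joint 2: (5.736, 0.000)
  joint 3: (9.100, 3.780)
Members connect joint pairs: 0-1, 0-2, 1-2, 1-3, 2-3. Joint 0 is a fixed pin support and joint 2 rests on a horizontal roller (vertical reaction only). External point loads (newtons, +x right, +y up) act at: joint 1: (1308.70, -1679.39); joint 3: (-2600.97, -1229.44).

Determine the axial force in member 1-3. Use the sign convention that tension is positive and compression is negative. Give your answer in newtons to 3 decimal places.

N=4 nodes, M=5 members, R=3 reactions → 2N=8, M+R=8
member 0 (0-1): L=5.0588, (cx,cy)=(0.6594,0.7518)
member 1 (0-2): L=5.7360, (cx,cy)=(1.0000,0.0000)
member 2 (1-2): L=4.4970, (cx,cy)=(0.5337,-0.8457)
member 3 (1-3): L=5.7640, (cx,cy)=(1.0000,-0.0040)
member 4 (2-3): L=5.0601, (cx,cy)=(0.6648,0.7470)
solve A·x = −loads:
  F[0-1] = -1101.4153 N (compression)
  F[0-2] = -565.9508 N (compression)
  F[1-2] = -999.6740 N (compression)
  F[1-3] = -1501.5134 N (compression)
  F[2-3] = -1653.8204 N (compression)
  Rx@0 = +1292.2700 N
  Ry@0 = +827.9952 N
  Ry@2 = +2080.8348 N

-1501.513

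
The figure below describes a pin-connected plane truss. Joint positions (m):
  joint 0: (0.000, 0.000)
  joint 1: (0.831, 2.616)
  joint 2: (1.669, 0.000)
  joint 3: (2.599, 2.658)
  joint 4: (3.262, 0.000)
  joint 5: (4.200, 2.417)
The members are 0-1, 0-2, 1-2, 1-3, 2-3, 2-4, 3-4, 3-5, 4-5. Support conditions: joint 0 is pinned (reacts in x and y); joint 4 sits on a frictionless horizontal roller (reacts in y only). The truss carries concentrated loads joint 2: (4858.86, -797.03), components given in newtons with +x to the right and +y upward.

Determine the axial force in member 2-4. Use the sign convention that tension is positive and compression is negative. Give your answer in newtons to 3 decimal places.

101.720

N=6 nodes, M=9 members, R=3 reactions → 2N=12, M+R=12
member 0 (0-1): L=2.7448, (cx,cy)=(0.3028,0.9531)
member 1 (0-2): L=1.6690, (cx,cy)=(1.0000,0.0000)
member 2 (1-2): L=2.7469, (cx,cy)=(0.3051,-0.9523)
member 3 (1-3): L=1.7685, (cx,cy)=(0.9997,0.0237)
member 4 (2-3): L=2.8160, (cx,cy)=(0.3303,0.9439)
member 5 (2-4): L=1.5930, (cx,cy)=(1.0000,0.0000)
member 6 (3-4): L=2.7394, (cx,cy)=(0.2420,-0.9703)
member 7 (3-5): L=1.6190, (cx,cy)=(0.9889,-0.1489)
member 8 (4-5): L=2.5926, (cx,cy)=(0.3618,0.9323)
solve A·x = −loads:
  F[0-1] = -408.3965 N (compression)
  F[0-2] = +4982.5031 N (tension)
  F[1-2] = +402.5654 N (tension)
  F[1-3] = -246.5217 N (compression)
  F[2-3] = +438.2436 N (tension)
  F[2-4] = +101.7198 N (tension)
  F[3-4] = -420.2947 N (compression)
  F[3-5] = +0.0000 N (tension)
  F[4-5] = -0.0000 N (compression)
  Rx@0 = -4858.8600 N
  Ry@0 = +389.2302 N
  Ry@4 = +407.7998 N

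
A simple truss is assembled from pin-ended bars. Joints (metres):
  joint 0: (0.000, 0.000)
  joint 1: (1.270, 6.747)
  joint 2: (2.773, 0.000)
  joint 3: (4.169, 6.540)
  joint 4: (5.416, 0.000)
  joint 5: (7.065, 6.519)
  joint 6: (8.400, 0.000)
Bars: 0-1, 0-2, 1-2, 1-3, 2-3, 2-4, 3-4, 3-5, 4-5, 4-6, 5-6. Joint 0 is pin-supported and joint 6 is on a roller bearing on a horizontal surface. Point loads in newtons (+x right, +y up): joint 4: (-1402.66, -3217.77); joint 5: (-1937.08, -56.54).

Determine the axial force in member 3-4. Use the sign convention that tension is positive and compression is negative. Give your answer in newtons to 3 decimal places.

2719.467

N=7 nodes, M=11 members, R=3 reactions → 2N=14, M+R=14
member 0 (0-1): L=6.8655, (cx,cy)=(0.1850,0.9827)
member 1 (0-2): L=2.7730, (cx,cy)=(1.0000,0.0000)
member 2 (1-2): L=6.9124, (cx,cy)=(0.2174,-0.9761)
member 3 (1-3): L=2.9064, (cx,cy)=(0.9975,-0.0712)
member 4 (2-3): L=6.6873, (cx,cy)=(0.2088,0.9780)
member 5 (2-4): L=2.6430, (cx,cy)=(1.0000,0.0000)
member 6 (3-4): L=6.6578, (cx,cy)=(0.1873,-0.9823)
member 7 (3-5): L=2.8961, (cx,cy)=(1.0000,-0.0073)
member 8 (4-5): L=6.7243, (cx,cy)=(0.2452,0.9695)
member 9 (4-6): L=2.9840, (cx,cy)=(1.0000,0.0000)
member 10 (5-6): L=6.6543, (cx,cy)=(0.2006,-0.9797)
solve A·x = −loads:
  F[0-1] = -2702.0048 N (compression)
  F[0-2] = -2839.9144 N (compression)
  F[1-2] = +2801.5882 N (tension)
  F[1-3] = -1111.8150 N (compression)
  F[2-3] = -2796.1630 N (compression)
  F[2-4] = -1647.0414 N (compression)
  F[3-4] = +2719.4669 N (tension)
  F[3-5] = -2202.1085 N (compression)
  F[4-5] = +563.6400 N (tension)
  F[4-6] = +126.7497 N (tension)
  F[5-6] = -631.7822 N (compression)
  Rx@0 = +3339.7400 N
  Ry@0 = +2655.3727 N
  Ry@6 = +618.9372 N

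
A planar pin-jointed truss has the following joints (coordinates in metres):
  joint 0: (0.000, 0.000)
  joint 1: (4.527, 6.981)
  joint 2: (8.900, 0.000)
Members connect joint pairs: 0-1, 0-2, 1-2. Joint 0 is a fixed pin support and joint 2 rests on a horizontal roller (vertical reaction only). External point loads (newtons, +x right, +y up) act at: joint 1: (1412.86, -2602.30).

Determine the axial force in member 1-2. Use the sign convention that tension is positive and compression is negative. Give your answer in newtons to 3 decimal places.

N=3 nodes, M=3 members, R=3 reactions → 2N=6, M+R=6
member 0 (0-1): L=8.3203, (cx,cy)=(0.5441,0.8390)
member 1 (0-2): L=8.9000, (cx,cy)=(1.0000,0.0000)
member 2 (1-2): L=8.2376, (cx,cy)=(0.5309,-0.8475)
solve A·x = −loads:
  F[0-1] = -203.1085 N (compression)
  F[0-2] = +1523.3689 N (tension)
  F[1-2] = -2869.6208 N (compression)
  Rx@0 = -1412.8600 N
  Ry@0 = +170.4137 N
  Ry@2 = +2431.8863 N

-2869.621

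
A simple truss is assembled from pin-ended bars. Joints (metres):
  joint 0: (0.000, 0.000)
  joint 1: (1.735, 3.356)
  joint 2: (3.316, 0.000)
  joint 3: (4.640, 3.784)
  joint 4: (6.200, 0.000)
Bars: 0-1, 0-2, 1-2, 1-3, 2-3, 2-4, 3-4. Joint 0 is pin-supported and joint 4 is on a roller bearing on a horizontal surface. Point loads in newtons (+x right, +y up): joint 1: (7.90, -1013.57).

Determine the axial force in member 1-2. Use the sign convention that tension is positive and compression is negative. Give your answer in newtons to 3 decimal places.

N=5 nodes, M=7 members, R=3 reactions → 2N=10, M+R=10
member 0 (0-1): L=3.7780, (cx,cy)=(0.4592,0.8883)
member 1 (0-2): L=3.3160, (cx,cy)=(1.0000,0.0000)
member 2 (1-2): L=3.7098, (cx,cy)=(0.4262,-0.9046)
member 3 (1-3): L=2.9364, (cx,cy)=(0.9893,0.1458)
member 4 (2-3): L=4.0089, (cx,cy)=(0.3303,0.9439)
member 5 (2-4): L=2.8840, (cx,cy)=(1.0000,0.0000)
member 6 (3-4): L=4.0930, (cx,cy)=(0.3811,-0.9245)
solve A·x = −loads:
  F[0-1] = -816.8962 N (compression)
  F[0-2] = +383.0538 N (tension)
  F[1-2] = -355.9413 N (compression)
  F[1-3] = -233.8586 N (compression)
  F[2-3] = +341.1408 N (tension)
  F[2-4] = +118.6954 N (tension)
  F[3-4] = -311.4195 N (compression)
  Rx@0 = -7.9000 N
  Ry@0 = +725.6577 N
  Ry@4 = +287.9123 N

-355.941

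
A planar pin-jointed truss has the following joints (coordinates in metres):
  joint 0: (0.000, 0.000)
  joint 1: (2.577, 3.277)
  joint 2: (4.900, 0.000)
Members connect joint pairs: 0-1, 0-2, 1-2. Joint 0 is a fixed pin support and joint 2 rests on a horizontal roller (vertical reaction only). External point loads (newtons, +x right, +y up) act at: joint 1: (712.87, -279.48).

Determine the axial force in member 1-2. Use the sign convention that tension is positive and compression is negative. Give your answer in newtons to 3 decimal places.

-764.554

N=3 nodes, M=3 members, R=3 reactions → 2N=6, M+R=6
member 0 (0-1): L=4.1689, (cx,cy)=(0.6181,0.7861)
member 1 (0-2): L=4.9000, (cx,cy)=(1.0000,0.0000)
member 2 (1-2): L=4.0168, (cx,cy)=(0.5783,-0.8158)
solve A·x = −loads:
  F[0-1] = +437.9482 N (tension)
  F[0-2] = +442.1524 N (tension)
  F[1-2] = -764.5537 N (compression)
  Rx@0 = -712.8700 N
  Ry@0 = -344.2537 N
  Ry@2 = +623.7337 N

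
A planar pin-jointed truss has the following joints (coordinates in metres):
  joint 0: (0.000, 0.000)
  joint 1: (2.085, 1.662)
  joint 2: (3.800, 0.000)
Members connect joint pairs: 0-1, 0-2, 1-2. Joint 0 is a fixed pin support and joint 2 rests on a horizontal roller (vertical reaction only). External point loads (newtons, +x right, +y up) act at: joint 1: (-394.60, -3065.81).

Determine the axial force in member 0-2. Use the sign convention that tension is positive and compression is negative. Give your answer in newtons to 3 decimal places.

1557.715

N=3 nodes, M=3 members, R=3 reactions → 2N=6, M+R=6
member 0 (0-1): L=2.6664, (cx,cy)=(0.7820,0.6233)
member 1 (0-2): L=3.8000, (cx,cy)=(1.0000,0.0000)
member 2 (1-2): L=2.3882, (cx,cy)=(0.7181,-0.6959)
solve A·x = −loads:
  F[0-1] = -2496.6776 N (compression)
  F[0-2] = +1557.7153 N (tension)
  F[1-2] = -2169.1695 N (compression)
  Rx@0 = +394.6000 N
  Ry@0 = +1556.2340 N
  Ry@2 = +1509.5760 N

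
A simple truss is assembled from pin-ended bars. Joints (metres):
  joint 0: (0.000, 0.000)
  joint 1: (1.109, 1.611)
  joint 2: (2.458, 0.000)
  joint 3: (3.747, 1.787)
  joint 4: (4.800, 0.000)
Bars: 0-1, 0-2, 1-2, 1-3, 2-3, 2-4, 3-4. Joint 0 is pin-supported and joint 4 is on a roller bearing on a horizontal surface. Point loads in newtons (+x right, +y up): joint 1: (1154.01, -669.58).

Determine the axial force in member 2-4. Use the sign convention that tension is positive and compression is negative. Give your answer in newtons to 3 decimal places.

N=5 nodes, M=7 members, R=3 reactions → 2N=10, M+R=10
member 0 (0-1): L=1.9558, (cx,cy)=(0.5670,0.8237)
member 1 (0-2): L=2.4580, (cx,cy)=(1.0000,0.0000)
member 2 (1-2): L=2.1012, (cx,cy)=(0.6420,-0.7667)
member 3 (1-3): L=2.6439, (cx,cy)=(0.9978,0.0666)
member 4 (2-3): L=2.2034, (cx,cy)=(0.5850,0.8110)
member 5 (2-4): L=2.3420, (cx,cy)=(1.0000,0.0000)
member 6 (3-4): L=2.0742, (cx,cy)=(0.5077,-0.8615)
solve A·x = −loads:
  F[0-1] = -154.8679 N (compression)
  F[0-2] = +1241.8244 N (tension)
  F[1-2] = -771.8874 N (compression)
  F[1-3] = -747.9254 N (compression)
  F[2-3] = +729.6982 N (tension)
  F[2-4] = +319.3857 N (tension)
  F[3-4] = -629.1169 N (compression)
  Rx@0 = -1154.0100 N
  Ry@0 = +127.5645 N
  Ry@4 = +542.0155 N

319.386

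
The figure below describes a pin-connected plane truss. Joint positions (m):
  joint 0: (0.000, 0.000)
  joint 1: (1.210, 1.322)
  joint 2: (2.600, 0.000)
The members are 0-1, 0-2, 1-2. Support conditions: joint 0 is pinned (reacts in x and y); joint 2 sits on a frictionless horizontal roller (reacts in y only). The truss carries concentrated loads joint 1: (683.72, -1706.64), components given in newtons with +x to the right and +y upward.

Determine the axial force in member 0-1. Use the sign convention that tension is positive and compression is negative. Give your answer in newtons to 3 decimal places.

N=3 nodes, M=3 members, R=3 reactions → 2N=6, M+R=6
member 0 (0-1): L=1.7921, (cx,cy)=(0.6752,0.7377)
member 1 (0-2): L=2.6000, (cx,cy)=(1.0000,0.0000)
member 2 (1-2): L=1.9183, (cx,cy)=(0.7246,-0.6892)
solve A·x = −loads:
  F[0-1] = -765.5939 N (compression)
  F[0-2] = +1200.6249 N (tension)
  F[1-2] = -1656.9283 N (compression)
  Rx@0 = -683.7200 N
  Ry@0 = +564.7507 N
  Ry@2 = +1141.8893 N

-765.594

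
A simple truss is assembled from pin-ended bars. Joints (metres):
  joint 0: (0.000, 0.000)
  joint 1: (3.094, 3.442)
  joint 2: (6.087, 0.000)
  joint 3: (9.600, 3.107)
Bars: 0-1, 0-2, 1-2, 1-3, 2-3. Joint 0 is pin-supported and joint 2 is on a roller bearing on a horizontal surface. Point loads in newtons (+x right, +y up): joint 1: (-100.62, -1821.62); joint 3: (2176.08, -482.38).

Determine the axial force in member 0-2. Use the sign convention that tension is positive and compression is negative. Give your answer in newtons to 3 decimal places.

N=4 nodes, M=5 members, R=3 reactions → 2N=8, M+R=8
member 0 (0-1): L=4.6282, (cx,cy)=(0.6685,0.7437)
member 1 (0-2): L=6.0870, (cx,cy)=(1.0000,0.0000)
member 2 (1-2): L=4.5613, (cx,cy)=(0.6562,-0.7546)
member 3 (1-3): L=6.5146, (cx,cy)=(0.9987,-0.0514)
member 4 (2-3): L=4.6898, (cx,cy)=(0.7491,0.6625)
solve A·x = −loads:
  F[0-1] = +586.9866 N (tension)
  F[0-2] = +1683.0530 N (tension)
  F[1-2] = -3167.9744 N (compression)
  F[1-3] = +2575.1742 N (tension)
  F[2-3] = -528.2409 N (compression)
  Rx@0 = -2075.4600 N
  Ry@0 = -436.5433 N
  Ry@2 = +2740.5433 N

1683.053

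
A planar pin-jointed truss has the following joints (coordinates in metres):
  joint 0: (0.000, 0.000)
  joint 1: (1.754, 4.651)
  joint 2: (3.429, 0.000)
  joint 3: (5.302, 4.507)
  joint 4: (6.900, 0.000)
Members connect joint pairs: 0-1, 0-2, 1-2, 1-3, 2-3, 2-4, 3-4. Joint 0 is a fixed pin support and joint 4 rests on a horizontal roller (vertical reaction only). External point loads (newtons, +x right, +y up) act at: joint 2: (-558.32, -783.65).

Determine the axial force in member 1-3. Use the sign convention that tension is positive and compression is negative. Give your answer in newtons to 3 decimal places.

-295.190

N=5 nodes, M=7 members, R=3 reactions → 2N=10, M+R=10
member 0 (0-1): L=4.9707, (cx,cy)=(0.3529,0.9357)
member 1 (0-2): L=3.4290, (cx,cy)=(1.0000,0.0000)
member 2 (1-2): L=4.9434, (cx,cy)=(0.3388,-0.9408)
member 3 (1-3): L=3.5509, (cx,cy)=(0.9992,-0.0406)
member 4 (2-3): L=4.8807, (cx,cy)=(0.3838,0.9234)
member 5 (2-4): L=3.4710, (cx,cy)=(1.0000,0.0000)
member 6 (3-4): L=4.7819, (cx,cy)=(0.3342,-0.9425)
solve A·x = −loads:
  F[0-1] = -421.3111 N (compression)
  F[0-2] = -409.6543 N (compression)
  F[1-2] = +431.7186 N (tension)
  F[1-3] = -295.1896 N (compression)
  F[2-3] = +408.7668 N (tension)
  F[2-4] = +138.0797 N (tension)
  F[3-4] = -413.1943 N (compression)
  Rx@0 = +558.3200 N
  Ry@0 = +394.2100 N
  Ry@4 = +389.4400 N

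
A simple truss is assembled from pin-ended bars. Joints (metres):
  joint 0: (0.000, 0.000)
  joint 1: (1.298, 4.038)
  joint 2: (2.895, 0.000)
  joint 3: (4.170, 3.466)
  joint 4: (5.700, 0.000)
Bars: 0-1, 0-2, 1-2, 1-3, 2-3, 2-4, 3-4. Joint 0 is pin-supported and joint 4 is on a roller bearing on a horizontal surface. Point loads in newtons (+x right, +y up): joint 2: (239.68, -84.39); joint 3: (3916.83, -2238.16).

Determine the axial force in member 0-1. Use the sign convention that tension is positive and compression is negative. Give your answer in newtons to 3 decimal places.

1827.065

N=5 nodes, M=7 members, R=3 reactions → 2N=10, M+R=10
member 0 (0-1): L=4.2415, (cx,cy)=(0.3060,0.9520)
member 1 (0-2): L=2.8950, (cx,cy)=(1.0000,0.0000)
member 2 (1-2): L=4.3423, (cx,cy)=(0.3678,-0.9299)
member 3 (1-3): L=2.9284, (cx,cy)=(0.9807,-0.1953)
member 4 (2-3): L=3.6931, (cx,cy)=(0.3452,0.9385)
member 5 (2-4): L=2.8050, (cx,cy)=(1.0000,0.0000)
member 6 (3-4): L=3.7887, (cx,cy)=(0.4038,-0.9148)
solve A·x = −loads:
  F[0-1] = +1827.0654 N (tension)
  F[0-2] = +3597.3833 N (tension)
  F[1-2] = -2160.4274 N (compression)
  F[1-3] = +1380.2639 N (tension)
  F[2-3] = +2230.5513 N (tension)
  F[2-4] = +1793.0750 N (tension)
  F[3-4] = -4440.1163 N (compression)
  Rx@0 = -4156.5100 N
  Ry@0 = -1739.4095 N
  Ry@4 = +4061.9595 N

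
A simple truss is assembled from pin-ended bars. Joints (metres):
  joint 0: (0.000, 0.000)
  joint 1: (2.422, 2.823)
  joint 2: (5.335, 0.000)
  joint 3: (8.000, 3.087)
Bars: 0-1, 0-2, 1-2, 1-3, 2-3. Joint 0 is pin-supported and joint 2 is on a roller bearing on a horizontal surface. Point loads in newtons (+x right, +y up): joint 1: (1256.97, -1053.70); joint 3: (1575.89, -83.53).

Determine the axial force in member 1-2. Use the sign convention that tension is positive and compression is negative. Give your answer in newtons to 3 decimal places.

N=4 nodes, M=5 members, R=3 reactions → 2N=8, M+R=8
member 0 (0-1): L=3.7196, (cx,cy)=(0.6511,0.7590)
member 1 (0-2): L=5.3350, (cx,cy)=(1.0000,0.0000)
member 2 (1-2): L=4.0565, (cx,cy)=(0.7181,-0.6959)
member 3 (1-3): L=5.5842, (cx,cy)=(0.9989,0.0473)
member 4 (2-3): L=4.0782, (cx,cy)=(0.6535,0.7569)
solve A·x = −loads:
  F[0-1] = +1374.7492 N (tension)
  F[0-2] = +1937.6982 N (tension)
  F[1-2] = -2896.4980 N (compression)
  F[1-3] = +1720.1284 N (tension)
  F[2-3] = -217.7827 N (compression)
  Rx@0 = -2832.8600 N
  Ry@0 = -1043.3698 N
  Ry@2 = +2180.5998 N

-2896.498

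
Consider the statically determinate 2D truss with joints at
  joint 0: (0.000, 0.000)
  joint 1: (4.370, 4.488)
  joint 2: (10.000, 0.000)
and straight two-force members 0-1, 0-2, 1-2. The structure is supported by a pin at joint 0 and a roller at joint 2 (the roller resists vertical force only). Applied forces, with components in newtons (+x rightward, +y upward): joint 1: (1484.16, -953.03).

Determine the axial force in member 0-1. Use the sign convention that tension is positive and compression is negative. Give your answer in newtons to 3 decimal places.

N=3 nodes, M=3 members, R=3 reactions → 2N=6, M+R=6
member 0 (0-1): L=6.2641, (cx,cy)=(0.6976,0.7165)
member 1 (0-2): L=10.0000, (cx,cy)=(1.0000,0.0000)
member 2 (1-2): L=7.1999, (cx,cy)=(0.7820,-0.6233)
solve A·x = −loads:
  F[0-1] = +180.7981 N (tension)
  F[0-2] = +1358.0307 N (tension)
  F[1-2] = -1736.7195 N (compression)
  Rx@0 = -1484.1600 N
  Ry@0 = -129.5351 N
  Ry@2 = +1082.5651 N

180.798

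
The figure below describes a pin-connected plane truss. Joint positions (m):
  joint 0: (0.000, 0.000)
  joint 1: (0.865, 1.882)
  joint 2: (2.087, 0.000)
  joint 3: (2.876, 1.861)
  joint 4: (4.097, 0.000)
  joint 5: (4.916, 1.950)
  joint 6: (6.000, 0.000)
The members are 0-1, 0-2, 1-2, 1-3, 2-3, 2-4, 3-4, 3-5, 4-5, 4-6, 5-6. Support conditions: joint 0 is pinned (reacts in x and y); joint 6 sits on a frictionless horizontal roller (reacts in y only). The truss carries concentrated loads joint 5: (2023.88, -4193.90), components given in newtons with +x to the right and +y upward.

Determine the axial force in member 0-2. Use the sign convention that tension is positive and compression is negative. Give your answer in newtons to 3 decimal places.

2069.813

N=7 nodes, M=11 members, R=3 reactions → 2N=14, M+R=14
member 0 (0-1): L=2.0713, (cx,cy)=(0.4176,0.9086)
member 1 (0-2): L=2.0870, (cx,cy)=(1.0000,0.0000)
member 2 (1-2): L=2.2439, (cx,cy)=(0.5446,-0.8387)
member 3 (1-3): L=2.0111, (cx,cy)=(0.9999,-0.0104)
member 4 (2-3): L=2.0213, (cx,cy)=(0.3903,0.9207)
member 5 (2-4): L=2.0100, (cx,cy)=(1.0000,0.0000)
member 6 (3-4): L=2.2258, (cx,cy)=(0.5486,-0.8361)
member 7 (3-5): L=2.0419, (cx,cy)=(0.9990,0.0436)
member 8 (4-5): L=2.1150, (cx,cy)=(0.3872,0.9220)
member 9 (4-6): L=1.9030, (cx,cy)=(1.0000,0.0000)
member 10 (5-6): L=2.2310, (cx,cy)=(0.4859,-0.8740)
solve A·x = −loads:
  F[0-1] = -109.9873 N (compression)
  F[0-2] = +2069.8128 N (tension)
  F[1-2] = +120.5450 N (tension)
  F[1-3] = -111.5854 N (compression)
  F[2-3] = -109.8132 N (compression)
  F[2-4] = +2178.3231 N (tension)
  F[3-4] = +108.3660 N (tension)
  F[3-5] = -214.0927 N (compression)
  F[4-5] = -98.2725 N (compression)
  F[4-6] = +2275.8236 N (tension)
  F[5-6] = -4684.0054 N (compression)
  Rx@0 = -2023.8800 N
  Ry@0 = +99.9369 N
  Ry@6 = +4093.9631 N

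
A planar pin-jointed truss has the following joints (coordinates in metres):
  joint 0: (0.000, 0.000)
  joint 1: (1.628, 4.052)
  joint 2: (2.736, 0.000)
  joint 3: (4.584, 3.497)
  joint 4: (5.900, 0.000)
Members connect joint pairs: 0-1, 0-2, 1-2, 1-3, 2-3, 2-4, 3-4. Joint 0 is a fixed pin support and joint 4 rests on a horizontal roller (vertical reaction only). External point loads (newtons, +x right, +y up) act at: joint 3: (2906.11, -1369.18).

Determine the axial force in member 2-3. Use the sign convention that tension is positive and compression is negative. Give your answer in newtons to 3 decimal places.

1816.983

N=5 nodes, M=7 members, R=3 reactions → 2N=10, M+R=10
member 0 (0-1): L=4.3668, (cx,cy)=(0.3728,0.9279)
member 1 (0-2): L=2.7360, (cx,cy)=(1.0000,0.0000)
member 2 (1-2): L=4.2008, (cx,cy)=(0.2638,-0.9646)
member 3 (1-3): L=3.0077, (cx,cy)=(0.9828,-0.1845)
member 4 (2-3): L=3.9553, (cx,cy)=(0.4672,0.8841)
member 5 (2-4): L=3.1640, (cx,cy)=(1.0000,0.0000)
member 6 (3-4): L=3.7364, (cx,cy)=(0.3522,-0.9359)
solve A·x = −loads:
  F[0-1] = +1527.1886 N (tension)
  F[0-2] = +2336.7563 N (tension)
  F[1-2] = -1665.4407 N (compression)
  F[1-3] = +1026.2574 N (tension)
  F[2-3] = +1816.9827 N (tension)
  F[2-4] = +1048.5359 N (tension)
  F[3-4] = -2977.0326 N (compression)
  Rx@0 = -2906.1100 N
  Ry@0 = -1417.0891 N
  Ry@4 = +2786.2691 N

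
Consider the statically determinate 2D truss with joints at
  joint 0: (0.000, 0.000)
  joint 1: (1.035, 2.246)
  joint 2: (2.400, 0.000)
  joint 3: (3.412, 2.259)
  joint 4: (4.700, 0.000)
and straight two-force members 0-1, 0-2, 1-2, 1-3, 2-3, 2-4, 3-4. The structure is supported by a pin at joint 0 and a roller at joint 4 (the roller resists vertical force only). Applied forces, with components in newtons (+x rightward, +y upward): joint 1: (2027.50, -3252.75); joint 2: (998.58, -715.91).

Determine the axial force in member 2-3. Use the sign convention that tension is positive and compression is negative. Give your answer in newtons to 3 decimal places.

2259.679

N=5 nodes, M=7 members, R=3 reactions → 2N=10, M+R=10
member 0 (0-1): L=2.4730, (cx,cy)=(0.4185,0.9082)
member 1 (0-2): L=2.4000, (cx,cy)=(1.0000,0.0000)
member 2 (1-2): L=2.6283, (cx,cy)=(0.5194,-0.8546)
member 3 (1-3): L=2.3770, (cx,cy)=(1.0000,0.0055)
member 4 (2-3): L=2.4753, (cx,cy)=(0.4088,0.9126)
member 5 (2-4): L=2.3000, (cx,cy)=(1.0000,0.0000)
member 6 (3-4): L=2.6004, (cx,cy)=(0.4953,-0.8687)
solve A·x = −loads:
  F[0-1] = -2111.7477 N (compression)
  F[0-2] = +3909.8878 N (tension)
  F[1-2] = -1575.4239 N (compression)
  F[1-3] = -2093.1343 N (compression)
  F[2-3] = +2259.6793 N (tension)
  F[2-4] = +1169.2658 N (tension)
  F[3-4] = -2360.6728 N (compression)
  Rx@0 = -3026.0800 N
  Ry@0 = +1917.9057 N
  Ry@4 = +2050.7543 N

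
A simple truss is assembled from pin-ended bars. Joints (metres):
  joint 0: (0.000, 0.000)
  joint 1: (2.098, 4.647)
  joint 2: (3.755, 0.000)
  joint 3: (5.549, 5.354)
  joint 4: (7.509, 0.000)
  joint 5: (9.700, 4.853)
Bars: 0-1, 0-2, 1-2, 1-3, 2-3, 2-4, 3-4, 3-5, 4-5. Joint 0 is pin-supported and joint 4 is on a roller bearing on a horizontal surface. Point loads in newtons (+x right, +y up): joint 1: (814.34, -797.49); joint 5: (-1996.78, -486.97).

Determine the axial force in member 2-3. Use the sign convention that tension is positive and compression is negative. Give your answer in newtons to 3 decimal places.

-139.605

N=6 nodes, M=9 members, R=3 reactions → 2N=12, M+R=12
member 0 (0-1): L=5.0986, (cx,cy)=(0.4115,0.9114)
member 1 (0-2): L=3.7550, (cx,cy)=(1.0000,0.0000)
member 2 (1-2): L=4.9336, (cx,cy)=(0.3359,-0.9419)
member 3 (1-3): L=3.5227, (cx,cy)=(0.9797,0.2007)
member 4 (2-3): L=5.6466, (cx,cy)=(0.3177,0.9482)
member 5 (2-4): L=3.7540, (cx,cy)=(1.0000,0.0000)
member 6 (3-4): L=5.7015, (cx,cy)=(0.3438,-0.9391)
member 7 (3-5): L=4.1811, (cx,cy)=(0.9928,-0.1198)
member 8 (4-5): L=5.3247, (cx,cy)=(0.4115,0.9114)
solve A·x = −loads:
  F[0-1] = -1337.6123 N (compression)
  F[0-2] = -632.0371 N (compression)
  F[1-2] = +140.5353 N (tension)
  F[1-3] = -1441.2690 N (compression)
  F[2-3] = -139.6053 N (compression)
  F[2-4] = -540.4820 N (compression)
  F[3-4] = +665.5803 N (tension)
  F[3-5] = -1697.3337 N (compression)
  F[4-5] = -757.4477 N (compression)
  Rx@0 = +1182.4400 N
  Ry@0 = +1219.1240 N
  Ry@4 = +65.3360 N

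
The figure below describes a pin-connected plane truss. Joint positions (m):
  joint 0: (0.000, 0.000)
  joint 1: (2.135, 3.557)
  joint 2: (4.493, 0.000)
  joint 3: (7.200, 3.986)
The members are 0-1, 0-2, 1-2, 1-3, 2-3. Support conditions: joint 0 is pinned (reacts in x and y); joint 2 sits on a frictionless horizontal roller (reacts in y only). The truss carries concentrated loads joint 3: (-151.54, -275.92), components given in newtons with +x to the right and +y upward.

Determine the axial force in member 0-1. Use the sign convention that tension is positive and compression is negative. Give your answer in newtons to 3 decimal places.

37.088

N=4 nodes, M=5 members, R=3 reactions → 2N=8, M+R=8
member 0 (0-1): L=4.1486, (cx,cy)=(0.5146,0.8574)
member 1 (0-2): L=4.4930, (cx,cy)=(1.0000,0.0000)
member 2 (1-2): L=4.2676, (cx,cy)=(0.5525,-0.8335)
member 3 (1-3): L=5.0831, (cx,cy)=(0.9964,0.0844)
member 4 (2-3): L=4.8183, (cx,cy)=(0.5618,0.8273)
solve A·x = −loads:
  F[0-1] = +37.0884 N (tension)
  F[0-2] = -170.6271 N (compression)
  F[1-2] = -34.2879 N (compression)
  F[1-3] = +38.1686 N (tension)
  F[2-3] = -337.4278 N (compression)
  Rx@0 = +151.5400 N
  Ry@0 = -31.7999 N
  Ry@2 = +307.7199 N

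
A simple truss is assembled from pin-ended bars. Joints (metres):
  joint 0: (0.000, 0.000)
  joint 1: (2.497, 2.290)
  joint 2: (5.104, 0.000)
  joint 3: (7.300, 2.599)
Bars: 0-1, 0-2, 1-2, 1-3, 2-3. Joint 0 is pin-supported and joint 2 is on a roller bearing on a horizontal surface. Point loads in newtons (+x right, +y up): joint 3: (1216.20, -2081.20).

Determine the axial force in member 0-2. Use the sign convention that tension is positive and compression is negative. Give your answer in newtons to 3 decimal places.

-435.459

N=4 nodes, M=5 members, R=3 reactions → 2N=8, M+R=8
member 0 (0-1): L=3.3881, (cx,cy)=(0.7370,0.6759)
member 1 (0-2): L=5.1040, (cx,cy)=(1.0000,0.0000)
member 2 (1-2): L=3.4699, (cx,cy)=(0.7513,-0.6600)
member 3 (1-3): L=4.8129, (cx,cy)=(0.9979,0.0642)
member 4 (2-3): L=3.4025, (cx,cy)=(0.6454,0.7638)
solve A·x = −loads:
  F[0-1] = +2241.0726 N (tension)
  F[0-2] = -435.4589 N (compression)
  F[1-2] = -1988.5692 N (compression)
  F[1-3] = +3152.1897 N (tension)
  F[2-3] = -2989.5890 N (compression)
  Rx@0 = -1216.2000 N
  Ry@0 = -1514.7373 N
  Ry@2 = +3595.9373 N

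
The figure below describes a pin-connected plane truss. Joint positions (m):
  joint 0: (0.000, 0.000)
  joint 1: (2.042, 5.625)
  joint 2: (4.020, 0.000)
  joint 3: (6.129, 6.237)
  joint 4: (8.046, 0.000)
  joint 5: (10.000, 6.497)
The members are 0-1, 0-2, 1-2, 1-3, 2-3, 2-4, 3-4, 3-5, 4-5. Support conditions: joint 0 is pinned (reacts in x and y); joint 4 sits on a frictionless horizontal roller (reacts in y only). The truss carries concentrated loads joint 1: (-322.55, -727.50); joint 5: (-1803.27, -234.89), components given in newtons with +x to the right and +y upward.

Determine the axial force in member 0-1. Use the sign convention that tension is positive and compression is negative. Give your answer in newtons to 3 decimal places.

N=6 nodes, M=9 members, R=3 reactions → 2N=12, M+R=12
member 0 (0-1): L=5.9842, (cx,cy)=(0.3412,0.9400)
member 1 (0-2): L=4.0200, (cx,cy)=(1.0000,0.0000)
member 2 (1-2): L=5.9626, (cx,cy)=(0.3317,-0.9434)
member 3 (1-3): L=4.1326, (cx,cy)=(0.9890,0.1481)
member 4 (2-3): L=6.5839, (cx,cy)=(0.3203,0.9473)
member 5 (2-4): L=4.0260, (cx,cy)=(1.0000,0.0000)
member 6 (3-4): L=6.5250, (cx,cy)=(0.2938,-0.9559)
member 7 (3-5): L=3.8797, (cx,cy)=(0.9978,0.0670)
member 8 (4-5): L=6.7845, (cx,cy)=(0.2880,0.9576)
solve A·x = −loads:
  F[0-1] = -2305.8265 N (compression)
  F[0-2] = -1338.9956 N (compression)
  F[1-2] = +1379.9993 N (tension)
  F[1-3] = -932.3449 N (compression)
  F[2-3] = -1374.2687 N (compression)
  F[2-4] = -440.9919 N (compression)
  F[3-4] = +1382.1513 N (tension)
  F[3-5] = -1772.3316 N (compression)
  F[4-5] = -121.2549 N (compression)
  Rx@0 = +2125.8200 N
  Ry@0 = +2167.4278 N
  Ry@4 = -1205.0378 N

-2305.827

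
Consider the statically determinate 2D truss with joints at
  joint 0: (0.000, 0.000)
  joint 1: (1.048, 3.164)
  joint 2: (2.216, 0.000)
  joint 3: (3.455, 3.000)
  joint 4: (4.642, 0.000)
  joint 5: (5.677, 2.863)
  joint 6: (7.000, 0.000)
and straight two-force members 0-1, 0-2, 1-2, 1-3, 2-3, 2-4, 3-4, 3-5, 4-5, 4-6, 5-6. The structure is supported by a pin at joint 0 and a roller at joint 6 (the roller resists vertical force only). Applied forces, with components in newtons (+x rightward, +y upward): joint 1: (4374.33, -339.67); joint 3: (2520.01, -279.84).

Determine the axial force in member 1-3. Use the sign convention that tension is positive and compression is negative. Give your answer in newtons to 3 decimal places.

-2477.169

N=7 nodes, M=11 members, R=3 reactions → 2N=14, M+R=14
member 0 (0-1): L=3.3330, (cx,cy)=(0.3144,0.9493)
member 1 (0-2): L=2.2160, (cx,cy)=(1.0000,0.0000)
member 2 (1-2): L=3.3727, (cx,cy)=(0.3463,-0.9381)
member 3 (1-3): L=2.4126, (cx,cy)=(0.9977,-0.0680)
member 4 (2-3): L=3.2458, (cx,cy)=(0.3817,0.9243)
member 5 (2-4): L=2.4260, (cx,cy)=(1.0000,0.0000)
member 6 (3-4): L=3.2263, (cx,cy)=(0.3679,-0.9299)
member 7 (3-5): L=2.2262, (cx,cy)=(0.9981,-0.0615)
member 8 (4-5): L=3.0443, (cx,cy)=(0.3400,0.9404)
member 9 (4-6): L=2.3580, (cx,cy)=(1.0000,0.0000)
member 10 (5-6): L=3.1539, (cx,cy)=(0.4195,-0.9078)
solve A·x = −loads:
  F[0-1] = +2767.0038 N (tension)
  F[0-2] = +6024.3192 N (tension)
  F[1-2] = -2982.5020 N (compression)
  F[1-3] = -2477.1693 N (compression)
  F[2-3] = +3027.1765 N (tension)
  F[2-4] = +3835.8979 N (tension)
  F[3-4] = -3317.6264 N (compression)
  F[3-5] = -2620.2614 N (compression)
  F[4-5] = +3280.3214 N (tension)
  F[4-6] = +1500.0666 N (tension)
  F[5-6] = -3576.0115 N (compression)
  Rx@0 = -6894.3400 N
  Ry@0 = -2626.6659 N
  Ry@6 = +3246.1759 N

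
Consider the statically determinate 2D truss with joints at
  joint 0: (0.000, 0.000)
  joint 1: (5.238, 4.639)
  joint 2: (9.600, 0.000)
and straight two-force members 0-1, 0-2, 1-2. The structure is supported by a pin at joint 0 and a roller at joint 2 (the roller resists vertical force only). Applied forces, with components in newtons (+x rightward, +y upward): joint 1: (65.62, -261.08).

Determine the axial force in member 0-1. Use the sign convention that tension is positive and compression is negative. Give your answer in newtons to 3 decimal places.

-131.098

N=3 nodes, M=3 members, R=3 reactions → 2N=6, M+R=6
member 0 (0-1): L=6.9969, (cx,cy)=(0.7486,0.6630)
member 1 (0-2): L=9.6000, (cx,cy)=(1.0000,0.0000)
member 2 (1-2): L=6.3677, (cx,cy)=(0.6850,-0.7285)
solve A·x = −loads:
  F[0-1] = -131.0980 N (compression)
  F[0-2] = +163.7619 N (tension)
  F[1-2] = -239.0609 N (compression)
  Rx@0 = -65.6200 N
  Ry@0 = +86.9187 N
  Ry@2 = +174.1613 N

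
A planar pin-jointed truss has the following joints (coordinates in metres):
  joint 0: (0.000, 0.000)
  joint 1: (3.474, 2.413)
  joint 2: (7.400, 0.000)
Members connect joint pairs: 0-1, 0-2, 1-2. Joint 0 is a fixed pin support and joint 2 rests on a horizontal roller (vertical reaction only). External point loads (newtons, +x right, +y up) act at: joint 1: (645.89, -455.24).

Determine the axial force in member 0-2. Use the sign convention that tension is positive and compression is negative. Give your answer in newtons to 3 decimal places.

690.392

N=3 nodes, M=3 members, R=3 reactions → 2N=6, M+R=6
member 0 (0-1): L=4.2298, (cx,cy)=(0.8213,0.5705)
member 1 (0-2): L=7.4000, (cx,cy)=(1.0000,0.0000)
member 2 (1-2): L=4.6083, (cx,cy)=(0.8519,-0.5236)
solve A·x = −loads:
  F[0-1] = -54.1842 N (compression)
  F[0-2] = +690.3923 N (tension)
  F[1-2] = -810.3683 N (compression)
  Rx@0 = -645.8900 N
  Ry@0 = +30.9108 N
  Ry@2 = +424.3292 N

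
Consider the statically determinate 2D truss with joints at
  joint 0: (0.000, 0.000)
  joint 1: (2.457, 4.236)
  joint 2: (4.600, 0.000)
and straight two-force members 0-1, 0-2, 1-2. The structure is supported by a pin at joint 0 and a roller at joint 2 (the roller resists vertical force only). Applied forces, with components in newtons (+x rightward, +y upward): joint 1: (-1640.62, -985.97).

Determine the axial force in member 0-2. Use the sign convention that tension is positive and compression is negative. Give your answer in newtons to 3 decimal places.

N=3 nodes, M=3 members, R=3 reactions → 2N=6, M+R=6
member 0 (0-1): L=4.8970, (cx,cy)=(0.5017,0.8650)
member 1 (0-2): L=4.6000, (cx,cy)=(1.0000,0.0000)
member 2 (1-2): L=4.7472, (cx,cy)=(0.4514,-0.8923)
solve A·x = −loads:
  F[0-1] = -2277.5533 N (compression)
  F[0-2] = -497.8885 N (compression)
  F[1-2] = +1102.9346 N (tension)
  Rx@0 = +1640.6200 N
  Ry@0 = +1970.1304 N
  Ry@2 = -984.1604 N

-497.889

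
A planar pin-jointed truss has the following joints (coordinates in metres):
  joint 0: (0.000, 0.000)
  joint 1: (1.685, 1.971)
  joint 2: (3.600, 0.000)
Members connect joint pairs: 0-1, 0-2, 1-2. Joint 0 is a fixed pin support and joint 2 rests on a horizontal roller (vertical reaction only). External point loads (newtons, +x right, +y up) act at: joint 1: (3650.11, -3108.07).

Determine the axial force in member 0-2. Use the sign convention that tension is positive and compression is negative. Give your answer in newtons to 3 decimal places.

N=3 nodes, M=3 members, R=3 reactions → 2N=6, M+R=6
member 0 (0-1): L=2.5931, (cx,cy)=(0.6498,0.7601)
member 1 (0-2): L=3.6000, (cx,cy)=(1.0000,0.0000)
member 2 (1-2): L=2.7481, (cx,cy)=(0.6968,-0.7172)
solve A·x = −loads:
  F[0-1] = +454.0386 N (tension)
  F[0-2] = +3355.0729 N (tension)
  F[1-2] = -4814.6649 N (compression)
  Rx@0 = -3650.1100 N
  Ry@0 = -345.1147 N
  Ry@2 = +3453.1847 N

3355.073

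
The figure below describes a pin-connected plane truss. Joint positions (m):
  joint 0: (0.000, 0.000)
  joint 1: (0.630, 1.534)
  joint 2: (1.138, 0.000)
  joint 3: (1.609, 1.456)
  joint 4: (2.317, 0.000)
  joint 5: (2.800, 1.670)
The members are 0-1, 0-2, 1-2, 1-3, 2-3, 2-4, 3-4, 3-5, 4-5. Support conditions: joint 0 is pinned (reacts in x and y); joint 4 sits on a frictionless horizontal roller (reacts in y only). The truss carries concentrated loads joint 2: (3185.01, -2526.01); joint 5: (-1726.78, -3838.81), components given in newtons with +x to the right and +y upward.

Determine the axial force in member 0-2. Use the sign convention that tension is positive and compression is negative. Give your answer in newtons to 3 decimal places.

2168.607

N=6 nodes, M=9 members, R=3 reactions → 2N=12, M+R=12
member 0 (0-1): L=1.6583, (cx,cy)=(0.3799,0.9250)
member 1 (0-2): L=1.1380, (cx,cy)=(1.0000,0.0000)
member 2 (1-2): L=1.6159, (cx,cy)=(0.3144,-0.9493)
member 3 (1-3): L=0.9821, (cx,cy)=(0.9968,-0.0794)
member 4 (2-3): L=1.5303, (cx,cy)=(0.3078,0.9515)
member 5 (2-4): L=1.1790, (cx,cy)=(1.0000,0.0000)
member 6 (3-4): L=1.6190, (cx,cy)=(0.4373,-0.8993)
member 7 (3-5): L=1.2101, (cx,cy)=(0.9842,0.1768)
member 8 (4-5): L=1.7384, (cx,cy)=(0.2778,0.9606)
solve A·x = −loads:
  F[0-1] = -1869.9038 N (compression)
  F[0-2] = +2168.6072 N (tension)
  F[1-2] = +1932.7060 N (tension)
  F[1-3] = -1322.1397 N (compression)
  F[2-3] = +726.5619 N (tension)
  F[2-4] = -632.4419 N (compression)
  F[3-4] = -1015.3806 N (compression)
  F[3-5] = -660.7227 N (compression)
  F[4-5] = -3874.5054 N (compression)
  Rx@0 = -1458.2300 N
  Ry@0 = +1729.7122 N
  Ry@4 = +4635.1078 N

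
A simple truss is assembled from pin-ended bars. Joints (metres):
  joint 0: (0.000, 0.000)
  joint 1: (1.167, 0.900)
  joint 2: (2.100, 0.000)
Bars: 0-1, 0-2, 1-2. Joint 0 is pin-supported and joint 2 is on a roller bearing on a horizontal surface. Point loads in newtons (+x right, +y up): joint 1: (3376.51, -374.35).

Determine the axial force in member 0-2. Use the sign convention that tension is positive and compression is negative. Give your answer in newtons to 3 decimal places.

N=3 nodes, M=3 members, R=3 reactions → 2N=6, M+R=6
member 0 (0-1): L=1.4737, (cx,cy)=(0.7919,0.6107)
member 1 (0-2): L=2.1000, (cx,cy)=(1.0000,0.0000)
member 2 (1-2): L=1.2963, (cx,cy)=(0.7197,-0.6943)
solve A·x = −loads:
  F[0-1] = +2097.2160 N (tension)
  F[0-2] = +1715.7946 N (tension)
  F[1-2] = -2383.9739 N (compression)
  Rx@0 = -3376.5100 N
  Ry@0 = -1280.7574 N
  Ry@2 = +1655.1074 N

1715.795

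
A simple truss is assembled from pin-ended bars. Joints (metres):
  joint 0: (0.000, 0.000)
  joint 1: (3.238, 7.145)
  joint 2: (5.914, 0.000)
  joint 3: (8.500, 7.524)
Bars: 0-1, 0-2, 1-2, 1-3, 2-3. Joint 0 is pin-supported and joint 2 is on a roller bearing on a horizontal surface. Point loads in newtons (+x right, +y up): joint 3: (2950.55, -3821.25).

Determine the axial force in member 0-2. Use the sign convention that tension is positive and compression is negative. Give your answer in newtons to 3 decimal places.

N=4 nodes, M=5 members, R=3 reactions → 2N=8, M+R=8
member 0 (0-1): L=7.8445, (cx,cy)=(0.4128,0.9108)
member 1 (0-2): L=5.9140, (cx,cy)=(1.0000,0.0000)
member 2 (1-2): L=7.6297, (cx,cy)=(0.3507,-0.9365)
member 3 (1-3): L=5.2756, (cx,cy)=(0.9974,0.0718)
member 4 (2-3): L=7.9560, (cx,cy)=(0.3250,0.9457)
solve A·x = −loads:
  F[0-1] = +5955.7596 N (tension)
  F[0-2] = +492.1614 N (tension)
  F[1-2] = -5456.4163 N (compression)
  F[1-3] = +4383.4741 N (tension)
  F[2-3] = -4373.6416 N (compression)
  Rx@0 = -2950.5500 N
  Ry@0 = -5424.7025 N
  Ry@2 = +9245.9525 N

492.161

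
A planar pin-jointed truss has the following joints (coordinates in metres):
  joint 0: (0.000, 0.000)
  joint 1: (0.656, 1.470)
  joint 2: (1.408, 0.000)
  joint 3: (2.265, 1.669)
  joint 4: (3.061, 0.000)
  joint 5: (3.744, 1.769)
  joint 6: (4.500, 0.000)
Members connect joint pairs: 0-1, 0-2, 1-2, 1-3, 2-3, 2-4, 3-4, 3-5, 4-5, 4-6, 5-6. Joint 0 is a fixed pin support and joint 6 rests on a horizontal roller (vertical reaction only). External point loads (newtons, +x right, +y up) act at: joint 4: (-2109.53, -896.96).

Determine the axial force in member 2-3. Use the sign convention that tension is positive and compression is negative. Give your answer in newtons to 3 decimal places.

N=7 nodes, M=11 members, R=3 reactions → 2N=14, M+R=14
member 0 (0-1): L=1.6097, (cx,cy)=(0.4075,0.9132)
member 1 (0-2): L=1.4080, (cx,cy)=(1.0000,0.0000)
member 2 (1-2): L=1.6512, (cx,cy)=(0.4554,-0.8903)
member 3 (1-3): L=1.6213, (cx,cy)=(0.9924,0.1227)
member 4 (2-3): L=1.8762, (cx,cy)=(0.4568,0.8896)
member 5 (2-4): L=1.6530, (cx,cy)=(1.0000,0.0000)
member 6 (3-4): L=1.8491, (cx,cy)=(0.4305,-0.9026)
member 7 (3-5): L=1.4824, (cx,cy)=(0.9977,0.0675)
member 8 (4-5): L=1.8963, (cx,cy)=(0.3602,0.9329)
member 9 (4-6): L=1.4390, (cx,cy)=(1.0000,0.0000)
member 10 (5-6): L=1.9238, (cx,cy)=(0.3930,-0.9195)
solve A·x = −loads:
  F[0-1] = -314.0925 N (compression)
  F[0-2] = -1981.5306 N (compression)
  F[1-2] = +286.2851 N (tension)
  F[1-3] = -260.3512 N (compression)
  F[2-3] = -286.5079 N (compression)
  F[2-4] = -1720.2759 N (compression)
  F[3-4] = +279.6043 N (tension)
  F[3-5] = -510.7815 N (compression)
  F[4-5] = +690.9647 N (tension)
  F[4-6] = +260.7461 N (tension)
  F[5-6] = -663.5132 N (compression)
  Rx@0 = +2109.5300 N
  Ry@0 = +286.8279 N
  Ry@6 = +610.1321 N

-286.508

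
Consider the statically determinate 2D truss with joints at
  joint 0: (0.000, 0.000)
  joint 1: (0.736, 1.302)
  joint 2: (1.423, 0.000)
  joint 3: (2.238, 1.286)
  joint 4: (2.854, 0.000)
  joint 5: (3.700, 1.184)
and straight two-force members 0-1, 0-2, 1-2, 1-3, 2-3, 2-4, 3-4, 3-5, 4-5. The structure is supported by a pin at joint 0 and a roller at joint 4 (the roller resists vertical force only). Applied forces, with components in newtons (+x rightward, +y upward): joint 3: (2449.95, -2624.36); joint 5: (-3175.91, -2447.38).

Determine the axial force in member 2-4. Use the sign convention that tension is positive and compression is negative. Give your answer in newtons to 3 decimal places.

N=6 nodes, M=9 members, R=3 reactions → 2N=12, M+R=12
member 0 (0-1): L=1.4956, (cx,cy)=(0.4921,0.8705)
member 1 (0-2): L=1.4230, (cx,cy)=(1.0000,0.0000)
member 2 (1-2): L=1.4721, (cx,cy)=(0.4667,-0.8844)
member 3 (1-3): L=1.5021, (cx,cy)=(0.9999,-0.0107)
member 4 (2-3): L=1.5225, (cx,cy)=(0.5353,0.8447)
member 5 (2-4): L=1.4310, (cx,cy)=(1.0000,0.0000)
member 6 (3-4): L=1.4259, (cx,cy)=(0.4320,-0.9019)
member 7 (3-5): L=1.4656, (cx,cy)=(0.9976,-0.0696)
member 8 (4-5): L=1.4552, (cx,cy)=(0.5814,0.8136)
solve A·x = −loads:
  F[0-1] = -62.6939 N (compression)
  F[0-2] = -695.1082 N (compression)
  F[1-2] = +62.4316 N (tension)
  F[1-3] = -59.9901 N (compression)
  F[2-3] = -65.3712 N (compression)
  F[2-4] = -630.9800 N (compression)
  F[3-4] = -2744.2215 N (compression)
  F[3-5] = -1362.7271 N (compression)
  F[4-5] = -3124.5042 N (compression)
  Rx@0 = +725.9600 N
  Ry@0 = +54.5774 N
  Ry@4 = +5017.1626 N

-630.980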